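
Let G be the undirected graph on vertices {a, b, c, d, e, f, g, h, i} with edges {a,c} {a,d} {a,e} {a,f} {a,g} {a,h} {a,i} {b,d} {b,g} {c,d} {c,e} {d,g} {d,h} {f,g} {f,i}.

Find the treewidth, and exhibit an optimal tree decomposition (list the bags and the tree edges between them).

The largest bag has 3 vertices, giving width 2; this decomposition certifies tw(G) ≤ 2. Conversely, {a, d, g} is a clique of size 3, and the vertices of any clique must share a bag in every tree decomposition; so some bag has ≥ 3 vertices and tw(G) ≥ 2. Therefore the treewidth is 2.

Treewidth 2.
One such decomposition:
Bags: B1 = {a, f, g}  B2 = {a, d, g}  B3 = {a, c, d}  B4 = {a, f, i}  B5 = {a, d, h}  B6 = {b, d, g}  B7 = {a, c, e}
Tree: B1–B2, B2–B3, B1–B4, B3–B5, B2–B6, B3–B7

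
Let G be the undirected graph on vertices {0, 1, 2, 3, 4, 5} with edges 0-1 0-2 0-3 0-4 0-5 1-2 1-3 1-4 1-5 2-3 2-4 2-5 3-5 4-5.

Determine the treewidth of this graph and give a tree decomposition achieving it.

The largest bag has 5 vertices, giving width 4; this decomposition certifies tw(G) ≤ 4. On the other hand G contains the 5-clique {0, 1, 2, 3, 5}. A clique must lie in a single bag of any decomposition, so no decomposition can have width below 4. Combining the bounds, tw(G) = 4.

Treewidth 4.
Bags: B1 = {0, 1, 2, 3, 5}  B2 = {0, 1, 2, 4, 5}
Tree: B1–B2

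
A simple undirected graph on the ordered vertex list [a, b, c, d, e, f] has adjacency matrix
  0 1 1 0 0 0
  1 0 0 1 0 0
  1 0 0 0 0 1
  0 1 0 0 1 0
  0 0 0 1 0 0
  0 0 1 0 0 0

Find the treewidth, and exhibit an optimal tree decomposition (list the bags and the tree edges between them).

Treewidth 1.
One optimal decomposition is:
Bags: B1 = {c, f}  B2 = {a, c}  B3 = {a, b}  B4 = {b, d}  B5 = {d, e}
Tree: B1–B2, B2–B3, B3–B4, B4–B5

Each bag holds 2 vertices, so the decomposition has width 1, which upper-bounds the treewidth. Any graph with an edge has treewidth ≥ 1, and G has the edge f–c. Therefore the treewidth is 1.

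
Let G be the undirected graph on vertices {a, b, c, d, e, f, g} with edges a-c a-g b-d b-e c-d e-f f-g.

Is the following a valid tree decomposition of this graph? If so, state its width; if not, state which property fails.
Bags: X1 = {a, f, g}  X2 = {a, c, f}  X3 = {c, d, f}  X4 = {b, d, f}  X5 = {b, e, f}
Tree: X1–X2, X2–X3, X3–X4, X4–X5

Yes; width 2.

Vertex coverage: the bags together contain {a, b, c, d, e, f, g}, the full vertex set. Edge coverage: each edge of G has both endpoints in at least one bag. Running intersection: for every vertex, the bags containing it form a connected subtree. All three properties hold, so this is a valid tree decomposition of width max|bag| − 1 = 2, and hence tw(G) ≤ 2.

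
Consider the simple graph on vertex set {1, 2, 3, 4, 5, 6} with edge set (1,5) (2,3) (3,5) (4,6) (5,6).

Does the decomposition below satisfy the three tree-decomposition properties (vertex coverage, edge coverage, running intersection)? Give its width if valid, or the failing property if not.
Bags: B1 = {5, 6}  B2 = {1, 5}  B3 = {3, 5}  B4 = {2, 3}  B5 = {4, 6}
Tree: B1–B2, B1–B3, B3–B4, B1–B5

Checking the three conditions: (i) the bags cover all of {1, 2, 3, 4, 5, 6}; (ii) for each edge, some bag contains both endpoints; (iii) the bags containing any fixed vertex form a subtree. All hold, so the decomposition is valid with width 2 − 1 = 1.

Yes; width 1.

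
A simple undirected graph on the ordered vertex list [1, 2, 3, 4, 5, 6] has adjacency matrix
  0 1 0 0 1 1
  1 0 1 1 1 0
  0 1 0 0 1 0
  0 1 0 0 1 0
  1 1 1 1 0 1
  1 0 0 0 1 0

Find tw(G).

A width-2 tree decomposition is:
Bags: B1 = {1, 2, 5}  B2 = {1, 5, 6}  B3 = {2, 3, 5}  B4 = {2, 4, 5}
Tree: B1–B2, B1–B3, B1–B4
The largest bag has 3 vertices, giving width 2; this decomposition certifies tw(G) ≤ 2. On the other hand G contains the 3-clique {1, 2, 5}. A clique must lie in a single bag of any decomposition, so no decomposition can have width below 2. Combining the bounds, tw(G) = 2.

2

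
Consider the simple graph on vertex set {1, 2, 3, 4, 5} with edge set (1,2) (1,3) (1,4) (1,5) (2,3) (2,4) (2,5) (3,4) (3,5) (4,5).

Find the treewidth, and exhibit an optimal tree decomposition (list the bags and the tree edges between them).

Treewidth 4.
One optimal decomposition is:
Bags: B1 = {1, 2, 3, 4, 5}
Tree: (single bag)

With just one bag of size 5, the width is 5 − 1 = 4, so tw(G) ≤ 4. For the lower bound, the 5 vertices {1, 2, 3, 4, 5} are pairwise adjacent, and any tree decomposition puts a clique entirely inside one bag — forcing width ≥ 4. Combining the bounds, tw(G) = 4.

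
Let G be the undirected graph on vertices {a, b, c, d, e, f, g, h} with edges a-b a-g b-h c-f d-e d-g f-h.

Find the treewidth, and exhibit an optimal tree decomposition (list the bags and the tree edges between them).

Treewidth 1.
Bags: B1 = {c, f}  B2 = {f, h}  B3 = {b, h}  B4 = {a, b}  B5 = {a, g}  B6 = {d, g}  B7 = {d, e}
Tree: B1–B2, B2–B3, B3–B4, B4–B5, B5–B6, B6–B7

Each bag holds 2 vertices, so the decomposition has width 1, which upper-bounds the treewidth. Any graph with an edge has treewidth ≥ 1, and G has the edge c–f. Therefore the treewidth is 1.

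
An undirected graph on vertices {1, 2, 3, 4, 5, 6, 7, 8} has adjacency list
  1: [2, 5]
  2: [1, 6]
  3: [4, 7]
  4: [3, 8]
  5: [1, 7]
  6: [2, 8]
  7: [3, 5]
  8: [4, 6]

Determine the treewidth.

2

A width-2 tree decomposition is:
Bags: B1 = {1, 5, 7}  B2 = {1, 2, 7}  B3 = {2, 6, 7}  B4 = {6, 7, 8}  B5 = {4, 7, 8}  B6 = {3, 4, 7}
Tree: B1–B2, B2–B3, B3–B4, B4–B5, B5–B6
Every bag has size at most 3, so the width is 3 − 1 = 2 and tw(G) ≤ 2. The edges 7–5–1–2–6–8–4–3–7 form a cycle, so G is not a tree and its treewidth is at least 2. Hence tw(G) = 2 exactly.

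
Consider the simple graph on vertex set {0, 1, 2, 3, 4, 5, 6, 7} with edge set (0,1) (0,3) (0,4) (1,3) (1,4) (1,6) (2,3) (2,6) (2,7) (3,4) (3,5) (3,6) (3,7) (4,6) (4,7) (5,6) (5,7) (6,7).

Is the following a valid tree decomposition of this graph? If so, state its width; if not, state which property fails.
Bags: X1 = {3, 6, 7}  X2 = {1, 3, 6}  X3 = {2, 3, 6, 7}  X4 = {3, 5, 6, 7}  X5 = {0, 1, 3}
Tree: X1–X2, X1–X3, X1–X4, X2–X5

A tree decomposition must satisfy three properties: every vertex lies in some bag; for every edge, both endpoints lie together in some bag; and for every vertex, the bags containing it form a connected subtree. Here vertex 4 appears in no bag, so the decomposition is invalid.

No — vertex 4 appears in no bag.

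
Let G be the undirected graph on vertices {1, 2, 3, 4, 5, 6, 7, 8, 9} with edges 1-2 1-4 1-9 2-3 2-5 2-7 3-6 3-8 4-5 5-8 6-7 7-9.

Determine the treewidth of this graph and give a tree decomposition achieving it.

Treewidth 3.
One optimal decomposition is:
Bags: B1 = {3, 6, 7, 8}  B2 = {2, 3, 7, 8}  B3 = {2, 5, 7, 8}  B4 = {2, 5, 7, 9}  B5 = {1, 2, 5, 9}  B6 = {1, 4, 5, 9}
Tree: B1–B2, B2–B3, B3–B4, B4–B5, B5–B6

The largest bag has 4 vertices, giving width 3; this decomposition certifies tw(G) ≤ 3. For the lower bound: the 4 vertex sets {3,6,8}, {7}, {2}, {1,4,5,9} are disjoint, each induces a connected subgraph, and every pair is joined by at least one edge of G. Contracting each set to a single vertex therefore yields K_{4} as a minor, and since treewidth is minor-monotone, tw(G) ≥ tw(K_{4}) = 3. Combining the bounds, tw(G) = 3.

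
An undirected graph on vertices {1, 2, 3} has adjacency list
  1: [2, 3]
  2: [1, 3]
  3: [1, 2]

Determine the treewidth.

2

A width-2 tree decomposition is:
Bags: B1 = {1, 2, 3}
Tree: (single bag)
With just one bag of size 3, the width is 3 − 1 = 2, so tw(G) ≤ 2. For the lower bound, the 3 vertices {1, 2, 3} are pairwise adjacent, and any tree decomposition puts a clique entirely inside one bag — forcing width ≥ 2. Combining the bounds, tw(G) = 2.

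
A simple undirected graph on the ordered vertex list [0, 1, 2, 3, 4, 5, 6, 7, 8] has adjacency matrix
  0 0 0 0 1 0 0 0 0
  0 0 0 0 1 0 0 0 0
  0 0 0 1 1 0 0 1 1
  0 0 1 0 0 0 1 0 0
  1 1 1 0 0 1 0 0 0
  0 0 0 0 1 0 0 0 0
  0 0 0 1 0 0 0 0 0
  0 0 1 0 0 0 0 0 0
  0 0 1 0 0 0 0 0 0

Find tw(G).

A width-1 tree decomposition is:
Bags: B1 = {1, 4}  B2 = {4, 5}  B3 = {2, 4}  B4 = {2, 7}  B5 = {2, 3}  B6 = {2, 8}  B7 = {0, 4}  B8 = {3, 6}
Tree: B1–B2, B2–B3, B3–B4, B3–B5, B4–B6, B3–B7, B5–B8
The largest bag has 2 vertices, giving width 1; this decomposition certifies tw(G) ≤ 1. Since G has at least one edge (e.g. 4–1), it is not an edgeless graph, so tw(G) ≥ 1. The upper and lower bounds meet at 1, so that is the treewidth.

1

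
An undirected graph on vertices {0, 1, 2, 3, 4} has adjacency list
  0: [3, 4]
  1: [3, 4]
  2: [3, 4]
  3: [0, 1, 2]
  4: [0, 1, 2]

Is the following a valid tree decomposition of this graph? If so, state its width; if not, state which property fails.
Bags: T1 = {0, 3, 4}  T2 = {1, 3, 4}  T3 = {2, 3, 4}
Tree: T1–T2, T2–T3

Yes; width 2.

Every vertex of G appears in some bag (union = {0, 1, 2, 3, 4}); every edge is covered by a bag; and for each vertex v the set of bags containing v is connected in the bag tree. The decomposition is therefore valid. The largest bag has 3 vertices, so the width is 2.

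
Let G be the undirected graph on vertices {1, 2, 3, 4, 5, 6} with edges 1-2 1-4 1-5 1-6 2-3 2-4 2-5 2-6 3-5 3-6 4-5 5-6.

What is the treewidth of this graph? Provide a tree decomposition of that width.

Every bag has size at most 4, so the width is 4 − 1 = 3 and tw(G) ≤ 3. For the lower bound, the 4 vertices {1, 2, 4, 5} are pairwise adjacent, and any tree decomposition puts a clique entirely inside one bag — forcing width ≥ 3. Hence tw(G) = 3 exactly.

Treewidth 3.
One such decomposition:
Bags: B1 = {1, 2, 5, 6}  B2 = {2, 3, 5, 6}  B3 = {1, 2, 4, 5}
Tree: B1–B2, B1–B3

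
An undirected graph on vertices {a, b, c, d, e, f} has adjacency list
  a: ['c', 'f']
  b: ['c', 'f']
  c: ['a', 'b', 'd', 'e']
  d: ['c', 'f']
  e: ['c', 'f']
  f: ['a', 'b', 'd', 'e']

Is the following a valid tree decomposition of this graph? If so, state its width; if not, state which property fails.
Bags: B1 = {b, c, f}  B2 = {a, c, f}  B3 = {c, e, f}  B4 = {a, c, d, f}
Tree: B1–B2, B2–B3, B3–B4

No — bags containing vertex a are not connected in the tree.

A tree decomposition must satisfy three properties: every vertex lies in some bag; for every edge, both endpoints lie together in some bag; and for every vertex, the bags containing it form a connected subtree. Here bags containing vertex a are not connected in the tree, so the decomposition is invalid.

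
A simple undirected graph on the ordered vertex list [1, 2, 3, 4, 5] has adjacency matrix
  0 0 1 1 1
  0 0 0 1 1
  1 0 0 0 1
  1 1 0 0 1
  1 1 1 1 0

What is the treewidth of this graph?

2

A width-2 tree decomposition is:
Bags: B1 = {1, 4, 5}  B2 = {1, 3, 5}  B3 = {2, 4, 5}
Tree: B1–B2, B1–B3
Every bag has size at most 3, so the width is 3 − 1 = 2 and tw(G) ≤ 2. On the other hand G contains the 3-clique {1, 3, 5}. A clique must lie in a single bag of any decomposition, so no decomposition can have width below 2. Therefore the treewidth is 2.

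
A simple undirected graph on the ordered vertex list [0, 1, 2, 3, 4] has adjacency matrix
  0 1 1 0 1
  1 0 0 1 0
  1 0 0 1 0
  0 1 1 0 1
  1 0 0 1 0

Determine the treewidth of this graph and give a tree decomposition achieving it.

Treewidth 2.
One optimal decomposition is:
Bags: B1 = {0, 2, 3}  B2 = {0, 1, 3}  B3 = {0, 3, 4}
Tree: B1–B2, B2–B3

The largest bag has 3 vertices, giving width 2; this decomposition certifies tw(G) ≤ 2. For the lower bound, G contains the cycle 2–3–1–0–2, so G is not a forest; only forests have treewidth ≤ 1, hence tw(G) ≥ 2. Hence tw(G) = 2 exactly.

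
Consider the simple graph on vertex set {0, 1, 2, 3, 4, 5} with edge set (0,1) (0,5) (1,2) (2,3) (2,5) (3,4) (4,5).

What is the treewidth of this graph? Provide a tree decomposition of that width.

The largest bag has 3 vertices, giving width 2; this decomposition certifies tw(G) ≤ 2. The edges 4–3–2–5–4 form a cycle, so G is not a tree and its treewidth is at least 2. The upper and lower bounds meet at 2, so that is the treewidth.

Treewidth 2.
Bags: B1 = {3, 4, 5}  B2 = {2, 3, 5}  B3 = {0, 2, 5}  B4 = {0, 1, 2}
Tree: B1–B2, B2–B3, B3–B4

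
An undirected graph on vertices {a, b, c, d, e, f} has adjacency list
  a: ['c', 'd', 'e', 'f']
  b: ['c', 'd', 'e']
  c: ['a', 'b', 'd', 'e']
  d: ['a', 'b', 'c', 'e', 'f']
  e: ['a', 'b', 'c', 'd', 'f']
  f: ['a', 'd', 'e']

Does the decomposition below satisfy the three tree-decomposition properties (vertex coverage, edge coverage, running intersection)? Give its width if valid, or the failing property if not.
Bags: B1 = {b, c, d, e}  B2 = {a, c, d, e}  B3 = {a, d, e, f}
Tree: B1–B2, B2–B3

Yes; width 3.

Every vertex of G appears in some bag (union = {a, b, c, d, e, f}); every edge is covered by a bag; and for each vertex v the set of bags containing v is connected in the bag tree. The decomposition is therefore valid. The largest bag has 4 vertices, so the width is 3.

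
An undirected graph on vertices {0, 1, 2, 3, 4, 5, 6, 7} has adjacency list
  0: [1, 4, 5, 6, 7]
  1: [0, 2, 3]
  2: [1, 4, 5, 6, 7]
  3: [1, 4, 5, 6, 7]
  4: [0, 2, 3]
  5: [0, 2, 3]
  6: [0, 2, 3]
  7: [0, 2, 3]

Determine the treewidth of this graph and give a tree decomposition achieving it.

Treewidth 3.
One optimal decomposition is:
Bags: B1 = {0, 2, 3, 6}  B2 = {0, 2, 3, 4}  B3 = {0, 2, 3, 7}  B4 = {0, 1, 2, 3}  B5 = {0, 2, 3, 5}
Tree: B1–B2, B2–B3, B3–B4, B4–B5

The largest bag has 4 vertices, giving width 3; this decomposition certifies tw(G) ≤ 3. For the lower bound: the 4 vertex sets {2,6}, {3,4}, {0}, {7} are disjoint, each induces a connected subgraph, and every pair is joined by at least one edge of G. Contracting each set to a single vertex therefore yields K_{4} as a minor, and since treewidth is minor-monotone, tw(G) ≥ tw(K_{4}) = 3. Therefore the treewidth is 3.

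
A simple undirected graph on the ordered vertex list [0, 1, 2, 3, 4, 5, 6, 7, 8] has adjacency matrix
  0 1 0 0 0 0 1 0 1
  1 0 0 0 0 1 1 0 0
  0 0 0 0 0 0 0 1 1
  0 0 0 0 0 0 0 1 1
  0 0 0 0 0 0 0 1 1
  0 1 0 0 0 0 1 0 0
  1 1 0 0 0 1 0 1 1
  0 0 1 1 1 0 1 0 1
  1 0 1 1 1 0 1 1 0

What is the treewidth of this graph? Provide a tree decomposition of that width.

Treewidth 2.
One optimal decomposition is:
Bags: B1 = {6, 7, 8}  B2 = {0, 6, 8}  B3 = {3, 7, 8}  B4 = {0, 1, 6}  B5 = {2, 7, 8}  B6 = {4, 7, 8}  B7 = {1, 5, 6}
Tree: B1–B2, B1–B3, B2–B4, B3–B5, B5–B6, B4–B7

Every bag has size at most 3, so the width is 3 − 1 = 2 and tw(G) ≤ 2. For the lower bound, the 3 vertices {0, 6, 8} are pairwise adjacent, and any tree decomposition puts a clique entirely inside one bag — forcing width ≥ 2. Combining the bounds, tw(G) = 2.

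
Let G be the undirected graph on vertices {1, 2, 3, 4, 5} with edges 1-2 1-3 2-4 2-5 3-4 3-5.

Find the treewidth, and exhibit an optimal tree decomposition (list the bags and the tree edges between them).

Every bag has size at most 3, so the width is 3 − 1 = 2 and tw(G) ≤ 2. Since 1–2–5–3–1 is a cycle in G, G is not acyclic. Forests are exactly the graphs of treewidth ≤ 1, so tw(G) ≥ 2. Combining the bounds, tw(G) = 2.

Treewidth 2.
One optimal decomposition is:
Bags: B1 = {1, 2, 3}  B2 = {2, 3, 5}  B3 = {2, 3, 4}
Tree: B1–B2, B2–B3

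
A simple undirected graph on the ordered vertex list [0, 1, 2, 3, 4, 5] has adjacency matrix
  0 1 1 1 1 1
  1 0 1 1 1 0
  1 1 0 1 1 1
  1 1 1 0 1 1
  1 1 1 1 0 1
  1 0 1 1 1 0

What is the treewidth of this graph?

4

A width-4 tree decomposition is:
Bags: B1 = {0, 1, 2, 3, 4}  B2 = {0, 2, 3, 4, 5}
Tree: B1–B2
Each bag holds 5 vertices, so the decomposition has width 4, which upper-bounds the treewidth. Conversely, {0, 1, 2, 3, 4} is a clique of size 5, and the vertices of any clique must share a bag in every tree decomposition; so some bag has ≥ 5 vertices and tw(G) ≥ 4. Therefore the treewidth is 4.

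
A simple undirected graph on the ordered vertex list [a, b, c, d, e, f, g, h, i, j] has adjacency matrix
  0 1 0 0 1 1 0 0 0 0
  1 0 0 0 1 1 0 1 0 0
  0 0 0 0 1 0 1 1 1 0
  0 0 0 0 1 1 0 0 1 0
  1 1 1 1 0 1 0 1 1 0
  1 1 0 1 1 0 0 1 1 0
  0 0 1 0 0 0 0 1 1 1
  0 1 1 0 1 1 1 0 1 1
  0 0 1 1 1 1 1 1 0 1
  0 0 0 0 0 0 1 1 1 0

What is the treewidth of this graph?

A width-3 tree decomposition is:
Bags: B1 = {g, h, i, j}  B2 = {c, g, h, i}  B3 = {c, e, h, i}  B4 = {e, f, h, i}  B5 = {d, e, f, i}  B6 = {b, e, f, h}  B7 = {a, b, e, f}
Tree: B1–B2, B2–B3, B3–B4, B4–B5, B4–B6, B6–B7
Every bag has size at most 4, so the width is 4 − 1 = 3 and tw(G) ≤ 3. Conversely, {d, e, f, i} is a clique of size 4, and the vertices of any clique must share a bag in every tree decomposition; so some bag has ≥ 4 vertices and tw(G) ≥ 3. Therefore the treewidth is 3.

3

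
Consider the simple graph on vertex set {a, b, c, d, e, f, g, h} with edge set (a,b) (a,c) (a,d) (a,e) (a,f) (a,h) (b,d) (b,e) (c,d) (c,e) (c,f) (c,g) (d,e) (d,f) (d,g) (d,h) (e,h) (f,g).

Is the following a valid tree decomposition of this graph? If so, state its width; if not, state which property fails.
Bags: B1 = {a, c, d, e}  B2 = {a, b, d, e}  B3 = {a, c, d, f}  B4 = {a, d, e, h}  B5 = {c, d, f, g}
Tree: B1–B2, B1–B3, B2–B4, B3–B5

Checking the three conditions: (i) the bags cover all of {a, b, c, d, e, f, g, h}; (ii) for each edge, some bag contains both endpoints; (iii) the bags containing any fixed vertex form a subtree. All hold, so the decomposition is valid with width 4 − 1 = 3.

Yes; width 3.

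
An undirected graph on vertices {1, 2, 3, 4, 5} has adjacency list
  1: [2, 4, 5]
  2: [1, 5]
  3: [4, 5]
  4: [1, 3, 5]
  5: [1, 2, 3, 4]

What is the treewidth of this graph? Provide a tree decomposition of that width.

Every bag has size at most 3, so the width is 3 − 1 = 2 and tw(G) ≤ 2. On the other hand G contains the 3-clique {1, 2, 5}. A clique must lie in a single bag of any decomposition, so no decomposition can have width below 2. Combining the bounds, tw(G) = 2.

Treewidth 2.
One such decomposition:
Bags: B1 = {1, 4, 5}  B2 = {1, 2, 5}  B3 = {3, 4, 5}
Tree: B1–B2, B1–B3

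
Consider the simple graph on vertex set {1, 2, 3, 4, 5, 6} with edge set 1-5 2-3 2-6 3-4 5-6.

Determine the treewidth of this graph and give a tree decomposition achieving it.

Every bag has size at most 2, so the width is 2 − 1 = 1 and tw(G) ≤ 1. G has an edge, so its treewidth is at least 1. Therefore the treewidth is 1.

Treewidth 1.
Bags: B1 = {1, 5}  B2 = {5, 6}  B3 = {2, 6}  B4 = {2, 3}  B5 = {3, 4}
Tree: B1–B2, B2–B3, B3–B4, B4–B5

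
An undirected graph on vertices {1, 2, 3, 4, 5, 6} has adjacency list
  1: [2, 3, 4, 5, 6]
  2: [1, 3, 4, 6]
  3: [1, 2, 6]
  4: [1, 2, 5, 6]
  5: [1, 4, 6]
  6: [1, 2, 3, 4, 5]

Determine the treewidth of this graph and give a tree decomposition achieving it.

Treewidth 3.
One such decomposition:
Bags: B1 = {1, 2, 4, 6}  B2 = {1, 2, 3, 6}  B3 = {1, 4, 5, 6}
Tree: B1–B2, B1–B3

Each bag holds 4 vertices, so the decomposition has width 3, which upper-bounds the treewidth. On the other hand G contains the 4-clique {1, 2, 3, 6}. A clique must lie in a single bag of any decomposition, so no decomposition can have width below 3. Therefore the treewidth is 3.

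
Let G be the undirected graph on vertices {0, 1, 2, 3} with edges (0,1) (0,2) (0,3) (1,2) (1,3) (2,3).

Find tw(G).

A width-3 tree decomposition is:
Bags: B1 = {0, 1, 2, 3}
Tree: (single bag)
With just one bag of size 4, the width is 4 − 1 = 3, so tw(G) ≤ 3. For the lower bound, the 4 vertices {0, 1, 2, 3} are pairwise adjacent, and any tree decomposition puts a clique entirely inside one bag — forcing width ≥ 3. Combining the bounds, tw(G) = 3.

3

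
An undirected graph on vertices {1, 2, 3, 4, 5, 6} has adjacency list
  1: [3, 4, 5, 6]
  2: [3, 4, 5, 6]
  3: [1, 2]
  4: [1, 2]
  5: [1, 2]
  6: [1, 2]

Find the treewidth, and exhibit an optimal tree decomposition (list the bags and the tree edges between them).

The largest bag has 3 vertices, giving width 2; this decomposition certifies tw(G) ≤ 2. For the lower bound, G contains the cycle 3–1–5–2–3, so G is not a forest; only forests have treewidth ≤ 1, hence tw(G) ≥ 2. The upper and lower bounds meet at 2, so that is the treewidth.

Treewidth 2.
Bags: B1 = {1, 2, 3}  B2 = {1, 2, 5}  B3 = {1, 2, 4}  B4 = {1, 2, 6}
Tree: B1–B2, B2–B3, B3–B4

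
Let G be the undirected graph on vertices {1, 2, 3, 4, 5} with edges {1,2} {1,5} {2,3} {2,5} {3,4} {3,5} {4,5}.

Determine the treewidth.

2

A width-2 tree decomposition is:
Bags: B1 = {1, 2, 5}  B2 = {2, 3, 5}  B3 = {3, 4, 5}
Tree: B1–B2, B2–B3
Each bag holds 3 vertices, so the decomposition has width 2, which upper-bounds the treewidth. For the lower bound, the 3 vertices {1, 2, 5} are pairwise adjacent, and any tree decomposition puts a clique entirely inside one bag — forcing width ≥ 2. Combining the bounds, tw(G) = 2.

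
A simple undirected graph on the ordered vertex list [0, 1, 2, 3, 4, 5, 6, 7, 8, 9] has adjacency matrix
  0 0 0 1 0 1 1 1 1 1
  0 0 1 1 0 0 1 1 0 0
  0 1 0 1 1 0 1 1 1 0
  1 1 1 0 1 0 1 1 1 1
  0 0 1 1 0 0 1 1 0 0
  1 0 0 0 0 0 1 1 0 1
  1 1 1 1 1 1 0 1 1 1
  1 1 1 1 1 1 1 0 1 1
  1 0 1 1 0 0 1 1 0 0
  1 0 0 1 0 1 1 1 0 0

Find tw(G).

4

A width-4 tree decomposition is:
Bags: B1 = {0, 3, 6, 7, 8}  B2 = {2, 3, 6, 7, 8}  B3 = {0, 3, 6, 7, 9}  B4 = {2, 3, 4, 6, 7}  B5 = {0, 5, 6, 7, 9}  B6 = {1, 2, 3, 6, 7}
Tree: B1–B2, B1–B3, B2–B4, B3–B5, B4–B6
Every bag has size at most 5, so the width is 5 − 1 = 4 and tw(G) ≤ 4. For the lower bound, the 5 vertices {0, 3, 6, 7, 8} are pairwise adjacent, and any tree decomposition puts a clique entirely inside one bag — forcing width ≥ 4. Combining the bounds, tw(G) = 4.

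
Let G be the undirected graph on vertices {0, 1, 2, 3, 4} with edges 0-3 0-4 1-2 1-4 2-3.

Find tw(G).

2

A width-2 tree decomposition is:
Bags: B1 = {1, 2, 4}  B2 = {0, 2, 4}  B3 = {0, 2, 3}
Tree: B1–B2, B2–B3
Every bag has size at most 3, so the width is 3 − 1 = 2 and tw(G) ≤ 2. The edges 2–1–4–0–3–2 form a cycle, so G is not a tree and its treewidth is at least 2. The upper and lower bounds meet at 2, so that is the treewidth.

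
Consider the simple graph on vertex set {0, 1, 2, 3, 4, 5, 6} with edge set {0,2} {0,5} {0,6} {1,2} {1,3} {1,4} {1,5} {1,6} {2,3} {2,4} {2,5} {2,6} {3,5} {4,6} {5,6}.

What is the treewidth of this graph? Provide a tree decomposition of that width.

Treewidth 3.
One optimal decomposition is:
Bags: B1 = {1, 2, 5, 6}  B2 = {0, 2, 5, 6}  B3 = {1, 2, 3, 5}  B4 = {1, 2, 4, 6}
Tree: B1–B2, B1–B3, B1–B4

The largest bag has 4 vertices, giving width 3; this decomposition certifies tw(G) ≤ 3. On the other hand G contains the 4-clique {0, 2, 5, 6}. A clique must lie in a single bag of any decomposition, so no decomposition can have width below 3. Combining the bounds, tw(G) = 3.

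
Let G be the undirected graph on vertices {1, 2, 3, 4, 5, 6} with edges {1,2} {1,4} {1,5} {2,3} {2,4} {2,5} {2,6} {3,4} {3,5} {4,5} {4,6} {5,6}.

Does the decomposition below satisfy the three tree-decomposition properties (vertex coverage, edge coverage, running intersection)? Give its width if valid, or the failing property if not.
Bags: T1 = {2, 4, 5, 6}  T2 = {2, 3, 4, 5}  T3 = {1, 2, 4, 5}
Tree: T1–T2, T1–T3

Yes; width 3.

Checking the three conditions: (i) the bags cover all of {1, 2, 3, 4, 5, 6}; (ii) for each edge, some bag contains both endpoints; (iii) the bags containing any fixed vertex form a subtree. All hold, so the decomposition is valid with width 4 − 1 = 3.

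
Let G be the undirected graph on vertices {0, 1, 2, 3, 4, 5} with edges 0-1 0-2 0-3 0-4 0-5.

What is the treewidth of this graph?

A width-1 tree decomposition is:
Bags: B1 = {0, 1}  B2 = {0, 5}  B3 = {0, 3}  B4 = {0, 2}  B5 = {0, 4}
Tree: B1–B2, B1–B3, B1–B4, B3–B5
Each bag holds 2 vertices, so the decomposition has width 1, which upper-bounds the treewidth. G has an edge, so its treewidth is at least 1. Combining the bounds, tw(G) = 1.

1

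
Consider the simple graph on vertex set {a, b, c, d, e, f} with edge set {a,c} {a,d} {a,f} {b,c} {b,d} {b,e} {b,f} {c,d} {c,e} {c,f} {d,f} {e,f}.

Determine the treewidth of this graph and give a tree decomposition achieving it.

Every bag has size at most 4, so the width is 4 − 1 = 3 and tw(G) ≤ 3. For the lower bound, the 4 vertices {a, c, d, f} are pairwise adjacent, and any tree decomposition puts a clique entirely inside one bag — forcing width ≥ 3. The upper and lower bounds meet at 3, so that is the treewidth.

Treewidth 3.
One optimal decomposition is:
Bags: B1 = {b, c, d, f}  B2 = {a, c, d, f}  B3 = {b, c, e, f}
Tree: B1–B2, B1–B3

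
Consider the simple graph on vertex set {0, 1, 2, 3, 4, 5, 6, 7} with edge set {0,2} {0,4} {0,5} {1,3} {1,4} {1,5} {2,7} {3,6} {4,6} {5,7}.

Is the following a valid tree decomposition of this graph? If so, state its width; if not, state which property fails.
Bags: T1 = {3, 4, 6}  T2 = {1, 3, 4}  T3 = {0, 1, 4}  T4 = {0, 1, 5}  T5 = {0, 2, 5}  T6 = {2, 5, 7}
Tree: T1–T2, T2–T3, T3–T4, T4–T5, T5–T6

Yes; width 2.

Checking the three conditions: (i) the bags cover all of {0, 1, 2, 3, 4, 5, 6, 7}; (ii) for each edge, some bag contains both endpoints; (iii) the bags containing any fixed vertex form a subtree. All hold, so the decomposition is valid with width 3 − 1 = 2.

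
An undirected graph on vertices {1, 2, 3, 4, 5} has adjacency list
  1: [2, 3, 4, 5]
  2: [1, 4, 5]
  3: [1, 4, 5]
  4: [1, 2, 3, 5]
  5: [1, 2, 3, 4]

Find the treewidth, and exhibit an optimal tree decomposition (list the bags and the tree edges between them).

Every bag has size at most 4, so the width is 4 − 1 = 3 and tw(G) ≤ 3. On the other hand G contains the 4-clique {1, 2, 4, 5}. A clique must lie in a single bag of any decomposition, so no decomposition can have width below 3. Combining the bounds, tw(G) = 3.

Treewidth 3.
One such decomposition:
Bags: B1 = {1, 2, 4, 5}  B2 = {1, 3, 4, 5}
Tree: B1–B2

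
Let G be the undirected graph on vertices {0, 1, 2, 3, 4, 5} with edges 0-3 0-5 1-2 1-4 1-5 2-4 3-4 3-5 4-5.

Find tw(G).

2

A width-2 tree decomposition is:
Bags: B1 = {3, 4, 5}  B2 = {1, 4, 5}  B3 = {1, 2, 4}  B4 = {0, 3, 5}
Tree: B1–B2, B2–B3, B1–B4
Each bag holds 3 vertices, so the decomposition has width 2, which upper-bounds the treewidth. On the other hand G contains the 3-clique {0, 3, 5}. A clique must lie in a single bag of any decomposition, so no decomposition can have width below 2. Combining the bounds, tw(G) = 2.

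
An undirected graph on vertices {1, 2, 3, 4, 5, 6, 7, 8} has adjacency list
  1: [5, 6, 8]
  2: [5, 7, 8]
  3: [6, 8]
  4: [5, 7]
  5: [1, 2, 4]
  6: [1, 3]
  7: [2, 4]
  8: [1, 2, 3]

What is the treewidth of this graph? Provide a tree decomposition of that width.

The largest bag has 3 vertices, giving width 2; this decomposition certifies tw(G) ≤ 2. The edges 6–3–8–1–6 form a cycle, so G is not a tree and its treewidth is at least 2. The upper and lower bounds meet at 2, so that is the treewidth.

Treewidth 2.
One such decomposition:
Bags: B1 = {1, 3, 6}  B2 = {1, 3, 8}  B3 = {1, 5, 8}  B4 = {2, 5, 8}  B5 = {2, 4, 5}  B6 = {2, 4, 7}
Tree: B1–B2, B2–B3, B3–B4, B4–B5, B5–B6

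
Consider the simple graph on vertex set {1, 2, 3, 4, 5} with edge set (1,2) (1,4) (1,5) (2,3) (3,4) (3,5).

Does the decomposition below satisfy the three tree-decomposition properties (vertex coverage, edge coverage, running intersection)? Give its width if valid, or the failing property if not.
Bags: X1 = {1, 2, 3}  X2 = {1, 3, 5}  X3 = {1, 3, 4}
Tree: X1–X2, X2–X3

Yes; width 2.

Vertex coverage: the bags together contain {1, 2, 3, 4, 5}, the full vertex set. Edge coverage: each edge of G has both endpoints in at least one bag. Running intersection: for every vertex, the bags containing it form a connected subtree. All three properties hold, so this is a valid tree decomposition of width max|bag| − 1 = 2, and hence tw(G) ≤ 2.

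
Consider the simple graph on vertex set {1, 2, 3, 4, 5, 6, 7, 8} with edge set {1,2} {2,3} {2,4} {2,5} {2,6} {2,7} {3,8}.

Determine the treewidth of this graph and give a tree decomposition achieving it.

Treewidth 1.
One such decomposition:
Bags: B1 = {2, 6}  B2 = {2, 7}  B3 = {2, 3}  B4 = {1, 2}  B5 = {3, 8}  B6 = {2, 4}  B7 = {2, 5}
Tree: B1–B2, B1–B3, B1–B4, B3–B5, B1–B6, B6–B7

The largest bag has 2 vertices, giving width 1; this decomposition certifies tw(G) ≤ 1. G has an edge, so its treewidth is at least 1. Hence tw(G) = 1 exactly.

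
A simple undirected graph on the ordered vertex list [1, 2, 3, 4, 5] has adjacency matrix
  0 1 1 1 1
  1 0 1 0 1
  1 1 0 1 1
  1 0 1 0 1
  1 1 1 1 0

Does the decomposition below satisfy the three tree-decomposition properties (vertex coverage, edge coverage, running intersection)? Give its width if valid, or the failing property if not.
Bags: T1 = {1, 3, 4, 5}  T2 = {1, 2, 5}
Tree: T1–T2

No — edge (3,2) lies in no bag.

A tree decomposition must satisfy three properties: every vertex lies in some bag; for every edge, both endpoints lie together in some bag; and for every vertex, the bags containing it form a connected subtree. Here edge (3,2) lies in no bag, so the decomposition is invalid.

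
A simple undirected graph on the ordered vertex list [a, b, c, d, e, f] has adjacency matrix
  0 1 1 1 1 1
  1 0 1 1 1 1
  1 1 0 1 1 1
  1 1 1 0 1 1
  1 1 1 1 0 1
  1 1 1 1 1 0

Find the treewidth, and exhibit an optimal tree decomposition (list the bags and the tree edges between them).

A single bag containing all 6 vertices is trivially a valid decomposition of width 5. Conversely, {a, b, c, d, e, f} is a clique of size 6, and the vertices of any clique must share a bag in every tree decomposition; so some bag has ≥ 6 vertices and tw(G) ≥ 5. Therefore the treewidth is 5.

Treewidth 5.
Bags: B1 = {a, b, c, d, e, f}
Tree: (single bag)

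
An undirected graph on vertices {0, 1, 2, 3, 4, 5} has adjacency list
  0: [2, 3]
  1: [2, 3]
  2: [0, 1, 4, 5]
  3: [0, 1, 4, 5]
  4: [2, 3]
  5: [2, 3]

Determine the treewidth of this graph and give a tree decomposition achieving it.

Each bag holds 3 vertices, so the decomposition has width 2, which upper-bounds the treewidth. For the lower bound, G contains the cycle 5–3–4–2–5, so G is not a forest; only forests have treewidth ≤ 1, hence tw(G) ≥ 2. Hence tw(G) = 2 exactly.

Treewidth 2.
Bags: B1 = {2, 3, 5}  B2 = {2, 3, 4}  B3 = {1, 2, 3}  B4 = {0, 2, 3}
Tree: B1–B2, B2–B3, B3–B4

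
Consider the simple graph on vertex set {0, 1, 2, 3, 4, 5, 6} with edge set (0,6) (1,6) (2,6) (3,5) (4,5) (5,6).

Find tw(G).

A width-1 tree decomposition is:
Bags: B1 = {2, 6}  B2 = {0, 6}  B3 = {5, 6}  B4 = {3, 5}  B5 = {1, 6}  B6 = {4, 5}
Tree: B1–B2, B2–B3, B3–B4, B3–B5, B3–B6
Every bag has size at most 2, so the width is 2 − 1 = 1 and tw(G) ≤ 1. G has an edge, so its treewidth is at least 1. Therefore the treewidth is 1.

1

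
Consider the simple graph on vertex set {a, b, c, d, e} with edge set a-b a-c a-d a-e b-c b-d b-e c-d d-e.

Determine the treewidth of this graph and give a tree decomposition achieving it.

Treewidth 3.
One such decomposition:
Bags: B1 = {a, b, c, d}  B2 = {a, b, d, e}
Tree: B1–B2

Each bag holds 4 vertices, so the decomposition has width 3, which upper-bounds the treewidth. Conversely, {a, b, d, e} is a clique of size 4, and the vertices of any clique must share a bag in every tree decomposition; so some bag has ≥ 4 vertices and tw(G) ≥ 3. Therefore the treewidth is 3.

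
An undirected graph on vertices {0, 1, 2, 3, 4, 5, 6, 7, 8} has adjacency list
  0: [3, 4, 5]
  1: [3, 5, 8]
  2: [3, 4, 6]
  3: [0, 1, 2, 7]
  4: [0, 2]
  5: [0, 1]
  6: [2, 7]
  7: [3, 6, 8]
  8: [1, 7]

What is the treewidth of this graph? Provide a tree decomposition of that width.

Treewidth 3.
One optimal decomposition is:
Bags: B1 = {2, 4, 6, 7}  B2 = {2, 3, 4, 7}  B3 = {0, 3, 4, 7}  B4 = {0, 3, 7, 8}  B5 = {0, 1, 3, 8}  B6 = {0, 1, 5, 8}
Tree: B1–B2, B2–B3, B3–B4, B4–B5, B5–B6

Each bag holds 4 vertices, so the decomposition has width 3, which upper-bounds the treewidth. For the lower bound: the 4 vertex sets {2,4,6}, {7}, {3}, {0,1,5,8} are disjoint, each induces a connected subgraph, and every pair is joined by at least one edge of G. Contracting each set to a single vertex therefore yields K_{4} as a minor, and since treewidth is minor-monotone, tw(G) ≥ tw(K_{4}) = 3. Combining the bounds, tw(G) = 3.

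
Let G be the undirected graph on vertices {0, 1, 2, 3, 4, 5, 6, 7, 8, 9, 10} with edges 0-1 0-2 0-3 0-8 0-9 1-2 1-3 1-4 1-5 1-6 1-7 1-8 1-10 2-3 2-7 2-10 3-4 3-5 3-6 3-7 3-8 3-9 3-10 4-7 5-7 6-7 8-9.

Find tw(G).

A width-3 tree decomposition is:
Bags: B1 = {1, 2, 3, 7}  B2 = {1, 2, 3, 10}  B3 = {0, 1, 2, 3}  B4 = {1, 3, 6, 7}  B5 = {0, 1, 3, 8}  B6 = {1, 3, 5, 7}  B7 = {1, 3, 4, 7}  B8 = {0, 3, 8, 9}
Tree: B1–B2, B1–B3, B1–B4, B3–B5, B4–B6, B6–B7, B5–B8
Each bag holds 4 vertices, so the decomposition has width 3, which upper-bounds the treewidth. On the other hand G contains the 4-clique {0, 1, 3, 8}. A clique must lie in a single bag of any decomposition, so no decomposition can have width below 3. Combining the bounds, tw(G) = 3.

3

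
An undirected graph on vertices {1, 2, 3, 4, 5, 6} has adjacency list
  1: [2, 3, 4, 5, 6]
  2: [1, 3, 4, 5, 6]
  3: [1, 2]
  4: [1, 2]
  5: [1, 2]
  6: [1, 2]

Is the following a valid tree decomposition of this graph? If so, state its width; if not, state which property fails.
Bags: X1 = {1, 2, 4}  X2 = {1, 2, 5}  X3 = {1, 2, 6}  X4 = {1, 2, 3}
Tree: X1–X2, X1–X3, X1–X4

Checking the three conditions: (i) the bags cover all of {1, 2, 3, 4, 5, 6}; (ii) for each edge, some bag contains both endpoints; (iii) the bags containing any fixed vertex form a subtree. All hold, so the decomposition is valid with width 3 − 1 = 2.

Yes; width 2.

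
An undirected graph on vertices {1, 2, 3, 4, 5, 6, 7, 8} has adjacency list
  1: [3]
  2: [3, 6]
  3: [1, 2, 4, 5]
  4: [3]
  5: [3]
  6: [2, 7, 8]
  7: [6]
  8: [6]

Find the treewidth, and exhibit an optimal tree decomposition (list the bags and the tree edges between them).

Treewidth 1.
One such decomposition:
Bags: B1 = {2, 3}  B2 = {2, 6}  B3 = {6, 8}  B4 = {3, 5}  B5 = {6, 7}  B6 = {3, 4}  B7 = {1, 3}
Tree: B1–B2, B2–B3, B1–B4, B3–B5, B1–B6, B6–B7

The largest bag has 2 vertices, giving width 1; this decomposition certifies tw(G) ≤ 1. Any graph with an edge has treewidth ≥ 1, and G has the edge 2–3. The upper and lower bounds meet at 1, so that is the treewidth.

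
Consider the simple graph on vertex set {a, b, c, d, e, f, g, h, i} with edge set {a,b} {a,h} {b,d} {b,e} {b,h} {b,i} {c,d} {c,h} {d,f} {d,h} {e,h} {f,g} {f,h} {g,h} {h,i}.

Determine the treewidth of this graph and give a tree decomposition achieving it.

The largest bag has 3 vertices, giving width 2; this decomposition certifies tw(G) ≤ 2. For the lower bound, the 3 vertices {f, g, h} are pairwise adjacent, and any tree decomposition puts a clique entirely inside one bag — forcing width ≥ 2. Combining the bounds, tw(G) = 2.

Treewidth 2.
One optimal decomposition is:
Bags: B1 = {d, f, h}  B2 = {b, d, h}  B3 = {b, h, i}  B4 = {a, b, h}  B5 = {f, g, h}  B6 = {c, d, h}  B7 = {b, e, h}
Tree: B1–B2, B2–B3, B3–B4, B1–B5, B1–B6, B2–B7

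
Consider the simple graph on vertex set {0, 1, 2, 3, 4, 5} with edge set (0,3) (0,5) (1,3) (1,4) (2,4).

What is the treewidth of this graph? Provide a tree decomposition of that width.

Every bag has size at most 2, so the width is 2 − 1 = 1 and tw(G) ≤ 1. Since G has at least one edge (e.g. 5–0), it is not an edgeless graph, so tw(G) ≥ 1. Combining the bounds, tw(G) = 1.

Treewidth 1.
One optimal decomposition is:
Bags: B1 = {0, 5}  B2 = {0, 3}  B3 = {1, 3}  B4 = {1, 4}  B5 = {2, 4}
Tree: B1–B2, B2–B3, B3–B4, B4–B5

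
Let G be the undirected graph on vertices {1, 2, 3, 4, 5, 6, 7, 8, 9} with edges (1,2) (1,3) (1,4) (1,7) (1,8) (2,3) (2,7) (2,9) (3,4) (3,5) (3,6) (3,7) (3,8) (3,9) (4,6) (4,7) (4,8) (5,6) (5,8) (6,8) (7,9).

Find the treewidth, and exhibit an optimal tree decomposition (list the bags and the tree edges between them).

Each bag holds 4 vertices, so the decomposition has width 3, which upper-bounds the treewidth. Conversely, {1, 2, 3, 7} is a clique of size 4, and the vertices of any clique must share a bag in every tree decomposition; so some bag has ≥ 4 vertices and tw(G) ≥ 3. Therefore the treewidth is 3.

Treewidth 3.
One such decomposition:
Bags: B1 = {1, 3, 4, 7}  B2 = {1, 2, 3, 7}  B3 = {2, 3, 7, 9}  B4 = {1, 3, 4, 8}  B5 = {3, 4, 6, 8}  B6 = {3, 5, 6, 8}
Tree: B1–B2, B2–B3, B1–B4, B4–B5, B5–B6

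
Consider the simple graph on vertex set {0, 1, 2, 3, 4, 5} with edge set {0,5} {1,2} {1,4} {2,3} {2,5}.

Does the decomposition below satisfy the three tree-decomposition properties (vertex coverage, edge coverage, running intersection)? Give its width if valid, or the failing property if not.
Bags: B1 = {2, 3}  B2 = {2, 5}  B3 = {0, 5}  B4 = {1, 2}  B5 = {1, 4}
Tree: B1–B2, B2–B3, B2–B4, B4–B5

Every vertex of G appears in some bag (union = {0, 1, 2, 3, 4, 5}); every edge is covered by a bag; and for each vertex v the set of bags containing v is connected in the bag tree. The decomposition is therefore valid. The largest bag has 2 vertices, so the width is 1.

Yes; width 1.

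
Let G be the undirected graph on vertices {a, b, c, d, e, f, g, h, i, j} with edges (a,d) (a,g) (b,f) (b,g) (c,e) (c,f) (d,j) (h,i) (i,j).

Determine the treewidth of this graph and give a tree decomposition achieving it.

Treewidth 1.
One such decomposition:
Bags: B1 = {h, i}  B2 = {i, j}  B3 = {d, j}  B4 = {a, d}  B5 = {a, g}  B6 = {b, g}  B7 = {b, f}  B8 = {c, f}  B9 = {c, e}
Tree: B1–B2, B2–B3, B3–B4, B4–B5, B5–B6, B6–B7, B7–B8, B8–B9

Each bag holds 2 vertices, so the decomposition has width 1, which upper-bounds the treewidth. Since G has at least one edge (e.g. h–i), it is not an edgeless graph, so tw(G) ≥ 1. Hence tw(G) = 1 exactly.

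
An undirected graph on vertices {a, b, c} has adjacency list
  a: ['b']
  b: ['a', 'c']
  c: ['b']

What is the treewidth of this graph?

1

A width-1 tree decomposition is:
Bags: B1 = {a, b}  B2 = {b, c}
Tree: B1–B2
Each bag holds 2 vertices, so the decomposition has width 1, which upper-bounds the treewidth. Since G has at least one edge (e.g. b–a), it is not an edgeless graph, so tw(G) ≥ 1. Hence tw(G) = 1 exactly.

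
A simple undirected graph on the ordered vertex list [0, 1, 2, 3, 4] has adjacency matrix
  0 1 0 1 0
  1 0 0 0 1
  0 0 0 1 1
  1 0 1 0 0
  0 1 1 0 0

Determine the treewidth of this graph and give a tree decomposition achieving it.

Each bag holds 3 vertices, so the decomposition has width 2, which upper-bounds the treewidth. For the lower bound, G contains the cycle 1–0–3–2–4–1, so G is not a forest; only forests have treewidth ≤ 1, hence tw(G) ≥ 2. Therefore the treewidth is 2.

Treewidth 2.
One such decomposition:
Bags: B1 = {0, 1, 3}  B2 = {1, 2, 3}  B3 = {1, 2, 4}
Tree: B1–B2, B2–B3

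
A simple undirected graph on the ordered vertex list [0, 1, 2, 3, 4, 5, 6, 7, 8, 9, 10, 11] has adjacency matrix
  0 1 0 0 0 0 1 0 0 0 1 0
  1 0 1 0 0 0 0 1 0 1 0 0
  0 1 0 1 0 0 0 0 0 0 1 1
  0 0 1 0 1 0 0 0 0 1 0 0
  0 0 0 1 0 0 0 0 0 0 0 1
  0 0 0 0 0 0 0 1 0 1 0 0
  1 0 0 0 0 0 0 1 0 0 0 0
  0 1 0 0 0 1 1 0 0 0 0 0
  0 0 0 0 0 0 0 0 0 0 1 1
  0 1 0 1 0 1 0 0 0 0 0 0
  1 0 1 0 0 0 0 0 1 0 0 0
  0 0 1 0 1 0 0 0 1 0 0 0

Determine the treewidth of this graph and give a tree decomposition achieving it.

Each bag holds 4 vertices, so the decomposition has width 3, which upper-bounds the treewidth. For the lower bound: the 4 vertex sets {5,6,7}, {9}, {1}, {0,2,3,10} are disjoint, each induces a connected subgraph, and every pair is joined by at least one edge of G. Contracting each set to a single vertex therefore yields K_{4} as a minor, and since treewidth is minor-monotone, tw(G) ≥ tw(K_{4}) = 3. Combining the bounds, tw(G) = 3.

Treewidth 3.
One optimal decomposition is:
Bags: B1 = {5, 6, 7, 9}  B2 = {1, 6, 7, 9}  B3 = {0, 1, 6, 9}  B4 = {0, 1, 3, 9}  B5 = {0, 1, 2, 3}  B6 = {0, 2, 3, 10}  B7 = {2, 3, 4, 10}  B8 = {2, 4, 10, 11}  B9 = {4, 8, 10, 11}
Tree: B1–B2, B2–B3, B3–B4, B4–B5, B5–B6, B6–B7, B7–B8, B8–B9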